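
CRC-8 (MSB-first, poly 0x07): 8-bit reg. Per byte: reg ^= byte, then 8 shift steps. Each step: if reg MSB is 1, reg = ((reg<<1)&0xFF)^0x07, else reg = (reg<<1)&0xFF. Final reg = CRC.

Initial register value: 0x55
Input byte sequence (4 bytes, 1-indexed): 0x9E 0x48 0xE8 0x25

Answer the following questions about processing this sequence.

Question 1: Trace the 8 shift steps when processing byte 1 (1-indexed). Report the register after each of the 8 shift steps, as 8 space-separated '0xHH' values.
Register before byte 1: 0x55
After XOR with byte 0x9E: 0xCB

Answer: 0x91 0x25 0x4A 0x94 0x2F 0x5E 0xBC 0x7F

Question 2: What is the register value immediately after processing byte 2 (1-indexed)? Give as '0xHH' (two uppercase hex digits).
Answer: 0x85

Derivation:
After byte 1 (0x9E): reg=0x7F
After byte 2 (0x48): reg=0x85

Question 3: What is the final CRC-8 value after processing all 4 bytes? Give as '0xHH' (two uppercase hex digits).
After byte 1 (0x9E): reg=0x7F
After byte 2 (0x48): reg=0x85
After byte 3 (0xE8): reg=0x04
After byte 4 (0x25): reg=0xE7

Answer: 0xE7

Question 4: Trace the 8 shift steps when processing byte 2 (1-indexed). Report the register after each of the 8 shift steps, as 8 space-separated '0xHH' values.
Answer: 0x6E 0xDC 0xBF 0x79 0xF2 0xE3 0xC1 0x85

Derivation:
After byte 1 (0x9E): reg=0x7F
Register before byte 2: 0x7F
After XOR with byte 0x48: 0x37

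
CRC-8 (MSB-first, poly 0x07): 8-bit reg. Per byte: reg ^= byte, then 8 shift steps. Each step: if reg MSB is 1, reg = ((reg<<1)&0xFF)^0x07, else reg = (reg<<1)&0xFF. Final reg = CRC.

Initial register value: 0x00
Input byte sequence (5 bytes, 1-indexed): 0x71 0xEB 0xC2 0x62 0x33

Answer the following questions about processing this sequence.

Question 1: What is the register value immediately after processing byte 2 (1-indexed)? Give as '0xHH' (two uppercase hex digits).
Answer: 0x28

Derivation:
After byte 1 (0x71): reg=0x50
After byte 2 (0xEB): reg=0x28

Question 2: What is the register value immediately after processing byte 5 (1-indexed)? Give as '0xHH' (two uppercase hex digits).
After byte 1 (0x71): reg=0x50
After byte 2 (0xEB): reg=0x28
After byte 3 (0xC2): reg=0x98
After byte 4 (0x62): reg=0xE8
After byte 5 (0x33): reg=0x0F

Answer: 0x0F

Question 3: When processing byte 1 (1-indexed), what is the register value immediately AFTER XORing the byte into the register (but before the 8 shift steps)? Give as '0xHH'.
Answer: 0x71

Derivation:
Register before byte 1: 0x00
Byte 1: 0x71
0x00 XOR 0x71 = 0x71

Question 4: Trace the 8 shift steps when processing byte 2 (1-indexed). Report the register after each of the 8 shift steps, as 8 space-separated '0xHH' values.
After byte 1 (0x71): reg=0x50
Register before byte 2: 0x50
After XOR with byte 0xEB: 0xBB

Answer: 0x71 0xE2 0xC3 0x81 0x05 0x0A 0x14 0x28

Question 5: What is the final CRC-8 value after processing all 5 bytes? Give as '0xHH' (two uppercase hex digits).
Answer: 0x0F

Derivation:
After byte 1 (0x71): reg=0x50
After byte 2 (0xEB): reg=0x28
After byte 3 (0xC2): reg=0x98
After byte 4 (0x62): reg=0xE8
After byte 5 (0x33): reg=0x0F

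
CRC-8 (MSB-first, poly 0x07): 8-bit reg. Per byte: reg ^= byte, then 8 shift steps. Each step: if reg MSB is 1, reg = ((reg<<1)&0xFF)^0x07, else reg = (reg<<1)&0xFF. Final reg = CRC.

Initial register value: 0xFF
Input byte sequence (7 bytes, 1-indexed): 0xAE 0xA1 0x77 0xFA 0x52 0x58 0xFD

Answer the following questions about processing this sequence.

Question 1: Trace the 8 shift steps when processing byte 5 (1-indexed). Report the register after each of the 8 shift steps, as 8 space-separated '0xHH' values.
Answer: 0x73 0xE6 0xCB 0x91 0x25 0x4A 0x94 0x2F

Derivation:
After byte 1 (0xAE): reg=0xB0
After byte 2 (0xA1): reg=0x77
After byte 3 (0x77): reg=0x00
After byte 4 (0xFA): reg=0xE8
Register before byte 5: 0xE8
After XOR with byte 0x52: 0xBA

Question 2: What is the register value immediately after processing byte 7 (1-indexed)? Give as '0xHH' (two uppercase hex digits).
After byte 1 (0xAE): reg=0xB0
After byte 2 (0xA1): reg=0x77
After byte 3 (0x77): reg=0x00
After byte 4 (0xFA): reg=0xE8
After byte 5 (0x52): reg=0x2F
After byte 6 (0x58): reg=0x42
After byte 7 (0xFD): reg=0x34

Answer: 0x34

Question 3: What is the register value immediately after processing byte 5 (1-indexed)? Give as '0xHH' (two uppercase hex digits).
Answer: 0x2F

Derivation:
After byte 1 (0xAE): reg=0xB0
After byte 2 (0xA1): reg=0x77
After byte 3 (0x77): reg=0x00
After byte 4 (0xFA): reg=0xE8
After byte 5 (0x52): reg=0x2F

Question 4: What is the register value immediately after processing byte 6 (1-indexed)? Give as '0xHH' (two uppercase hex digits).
Answer: 0x42

Derivation:
After byte 1 (0xAE): reg=0xB0
After byte 2 (0xA1): reg=0x77
After byte 3 (0x77): reg=0x00
After byte 4 (0xFA): reg=0xE8
After byte 5 (0x52): reg=0x2F
After byte 6 (0x58): reg=0x42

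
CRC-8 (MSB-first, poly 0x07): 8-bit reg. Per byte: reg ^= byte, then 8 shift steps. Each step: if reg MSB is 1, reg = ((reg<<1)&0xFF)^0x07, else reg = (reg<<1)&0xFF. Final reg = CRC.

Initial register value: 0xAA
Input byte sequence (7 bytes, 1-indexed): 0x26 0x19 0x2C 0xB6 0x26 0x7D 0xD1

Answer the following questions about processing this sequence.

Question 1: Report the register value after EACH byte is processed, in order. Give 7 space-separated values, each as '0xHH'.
0xAD 0x05 0xDF 0x18 0xBA 0x5B 0xBF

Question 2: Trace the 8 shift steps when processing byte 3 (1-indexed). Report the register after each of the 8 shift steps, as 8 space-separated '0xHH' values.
After byte 1 (0x26): reg=0xAD
After byte 2 (0x19): reg=0x05
Register before byte 3: 0x05
After XOR with byte 0x2C: 0x29

Answer: 0x52 0xA4 0x4F 0x9E 0x3B 0x76 0xEC 0xDF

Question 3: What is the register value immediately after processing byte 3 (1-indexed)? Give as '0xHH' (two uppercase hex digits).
Answer: 0xDF

Derivation:
After byte 1 (0x26): reg=0xAD
After byte 2 (0x19): reg=0x05
After byte 3 (0x2C): reg=0xDF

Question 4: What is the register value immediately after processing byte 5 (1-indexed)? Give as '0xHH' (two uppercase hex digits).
After byte 1 (0x26): reg=0xAD
After byte 2 (0x19): reg=0x05
After byte 3 (0x2C): reg=0xDF
After byte 4 (0xB6): reg=0x18
After byte 5 (0x26): reg=0xBA

Answer: 0xBA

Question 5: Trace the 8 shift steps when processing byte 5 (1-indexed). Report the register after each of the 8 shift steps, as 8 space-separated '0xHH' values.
Answer: 0x7C 0xF8 0xF7 0xE9 0xD5 0xAD 0x5D 0xBA

Derivation:
After byte 1 (0x26): reg=0xAD
After byte 2 (0x19): reg=0x05
After byte 3 (0x2C): reg=0xDF
After byte 4 (0xB6): reg=0x18
Register before byte 5: 0x18
After XOR with byte 0x26: 0x3E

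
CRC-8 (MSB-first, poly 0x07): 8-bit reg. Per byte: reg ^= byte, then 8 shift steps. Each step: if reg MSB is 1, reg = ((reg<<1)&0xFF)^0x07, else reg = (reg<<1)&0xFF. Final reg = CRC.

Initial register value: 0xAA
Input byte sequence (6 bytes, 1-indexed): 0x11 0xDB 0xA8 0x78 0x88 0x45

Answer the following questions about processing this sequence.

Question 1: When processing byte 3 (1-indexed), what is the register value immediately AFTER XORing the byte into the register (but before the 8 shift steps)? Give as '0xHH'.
Register before byte 3: 0xD7
Byte 3: 0xA8
0xD7 XOR 0xA8 = 0x7F

Answer: 0x7F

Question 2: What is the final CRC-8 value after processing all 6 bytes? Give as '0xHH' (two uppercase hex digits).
Answer: 0x14

Derivation:
After byte 1 (0x11): reg=0x28
After byte 2 (0xDB): reg=0xD7
After byte 3 (0xA8): reg=0x7A
After byte 4 (0x78): reg=0x0E
After byte 5 (0x88): reg=0x9B
After byte 6 (0x45): reg=0x14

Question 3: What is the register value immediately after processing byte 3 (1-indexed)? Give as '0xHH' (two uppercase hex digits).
After byte 1 (0x11): reg=0x28
After byte 2 (0xDB): reg=0xD7
After byte 3 (0xA8): reg=0x7A

Answer: 0x7A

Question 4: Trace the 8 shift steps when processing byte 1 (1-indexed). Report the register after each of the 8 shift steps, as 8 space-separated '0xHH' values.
Answer: 0x71 0xE2 0xC3 0x81 0x05 0x0A 0x14 0x28

Derivation:
Register before byte 1: 0xAA
After XOR with byte 0x11: 0xBB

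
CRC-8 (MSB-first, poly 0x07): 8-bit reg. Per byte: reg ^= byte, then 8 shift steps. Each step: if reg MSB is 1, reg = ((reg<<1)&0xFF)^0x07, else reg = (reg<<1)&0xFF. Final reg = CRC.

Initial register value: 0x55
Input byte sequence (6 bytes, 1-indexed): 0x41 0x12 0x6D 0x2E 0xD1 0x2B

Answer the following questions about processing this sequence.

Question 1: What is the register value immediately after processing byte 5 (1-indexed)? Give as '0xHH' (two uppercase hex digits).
Answer: 0xE3

Derivation:
After byte 1 (0x41): reg=0x6C
After byte 2 (0x12): reg=0x7D
After byte 3 (0x6D): reg=0x70
After byte 4 (0x2E): reg=0x9D
After byte 5 (0xD1): reg=0xE3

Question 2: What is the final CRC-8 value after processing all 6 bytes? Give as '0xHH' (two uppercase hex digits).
After byte 1 (0x41): reg=0x6C
After byte 2 (0x12): reg=0x7D
After byte 3 (0x6D): reg=0x70
After byte 4 (0x2E): reg=0x9D
After byte 5 (0xD1): reg=0xE3
After byte 6 (0x2B): reg=0x76

Answer: 0x76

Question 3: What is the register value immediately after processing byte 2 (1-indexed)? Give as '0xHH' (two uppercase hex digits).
After byte 1 (0x41): reg=0x6C
After byte 2 (0x12): reg=0x7D

Answer: 0x7D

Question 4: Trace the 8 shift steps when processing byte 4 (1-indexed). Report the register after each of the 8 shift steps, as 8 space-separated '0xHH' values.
Answer: 0xBC 0x7F 0xFE 0xFB 0xF1 0xE5 0xCD 0x9D

Derivation:
After byte 1 (0x41): reg=0x6C
After byte 2 (0x12): reg=0x7D
After byte 3 (0x6D): reg=0x70
Register before byte 4: 0x70
After XOR with byte 0x2E: 0x5E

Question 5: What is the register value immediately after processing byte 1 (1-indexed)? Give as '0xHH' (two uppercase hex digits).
Answer: 0x6C

Derivation:
After byte 1 (0x41): reg=0x6C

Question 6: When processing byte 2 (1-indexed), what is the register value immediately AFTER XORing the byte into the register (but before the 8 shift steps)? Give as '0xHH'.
Register before byte 2: 0x6C
Byte 2: 0x12
0x6C XOR 0x12 = 0x7E

Answer: 0x7E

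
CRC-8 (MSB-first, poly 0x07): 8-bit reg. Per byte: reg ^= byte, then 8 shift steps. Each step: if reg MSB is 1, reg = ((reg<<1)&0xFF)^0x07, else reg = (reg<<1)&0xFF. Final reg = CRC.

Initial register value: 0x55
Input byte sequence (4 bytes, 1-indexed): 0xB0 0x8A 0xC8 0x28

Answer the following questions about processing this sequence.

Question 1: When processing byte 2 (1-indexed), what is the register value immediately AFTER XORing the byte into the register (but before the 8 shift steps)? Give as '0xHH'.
Answer: 0x3F

Derivation:
Register before byte 2: 0xB5
Byte 2: 0x8A
0xB5 XOR 0x8A = 0x3F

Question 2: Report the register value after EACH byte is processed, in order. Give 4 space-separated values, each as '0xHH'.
0xB5 0xBD 0x4C 0x3B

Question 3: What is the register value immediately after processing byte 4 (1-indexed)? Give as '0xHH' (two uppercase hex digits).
Answer: 0x3B

Derivation:
After byte 1 (0xB0): reg=0xB5
After byte 2 (0x8A): reg=0xBD
After byte 3 (0xC8): reg=0x4C
After byte 4 (0x28): reg=0x3B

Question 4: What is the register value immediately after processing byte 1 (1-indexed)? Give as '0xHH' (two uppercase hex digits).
Answer: 0xB5

Derivation:
After byte 1 (0xB0): reg=0xB5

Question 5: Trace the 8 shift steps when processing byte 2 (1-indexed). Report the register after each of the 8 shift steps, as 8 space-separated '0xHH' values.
After byte 1 (0xB0): reg=0xB5
Register before byte 2: 0xB5
After XOR with byte 0x8A: 0x3F

Answer: 0x7E 0xFC 0xFF 0xF9 0xF5 0xED 0xDD 0xBD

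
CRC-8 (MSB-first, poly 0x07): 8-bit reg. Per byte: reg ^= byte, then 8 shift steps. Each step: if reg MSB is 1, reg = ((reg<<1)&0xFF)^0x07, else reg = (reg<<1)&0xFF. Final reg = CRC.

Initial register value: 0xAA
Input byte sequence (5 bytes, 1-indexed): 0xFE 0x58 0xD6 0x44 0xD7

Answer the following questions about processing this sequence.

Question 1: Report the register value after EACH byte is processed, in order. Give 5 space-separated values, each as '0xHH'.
0xAB 0xD7 0x07 0xCE 0x4F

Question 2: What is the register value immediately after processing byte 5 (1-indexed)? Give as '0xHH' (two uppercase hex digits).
After byte 1 (0xFE): reg=0xAB
After byte 2 (0x58): reg=0xD7
After byte 3 (0xD6): reg=0x07
After byte 4 (0x44): reg=0xCE
After byte 5 (0xD7): reg=0x4F

Answer: 0x4F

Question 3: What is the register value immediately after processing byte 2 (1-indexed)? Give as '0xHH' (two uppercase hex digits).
After byte 1 (0xFE): reg=0xAB
After byte 2 (0x58): reg=0xD7

Answer: 0xD7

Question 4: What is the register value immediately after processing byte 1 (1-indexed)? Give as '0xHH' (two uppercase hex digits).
Answer: 0xAB

Derivation:
After byte 1 (0xFE): reg=0xAB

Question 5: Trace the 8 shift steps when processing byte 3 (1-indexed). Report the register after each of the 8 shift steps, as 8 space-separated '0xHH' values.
After byte 1 (0xFE): reg=0xAB
After byte 2 (0x58): reg=0xD7
Register before byte 3: 0xD7
After XOR with byte 0xD6: 0x01

Answer: 0x02 0x04 0x08 0x10 0x20 0x40 0x80 0x07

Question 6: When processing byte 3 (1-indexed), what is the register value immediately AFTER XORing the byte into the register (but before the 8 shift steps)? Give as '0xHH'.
Register before byte 3: 0xD7
Byte 3: 0xD6
0xD7 XOR 0xD6 = 0x01

Answer: 0x01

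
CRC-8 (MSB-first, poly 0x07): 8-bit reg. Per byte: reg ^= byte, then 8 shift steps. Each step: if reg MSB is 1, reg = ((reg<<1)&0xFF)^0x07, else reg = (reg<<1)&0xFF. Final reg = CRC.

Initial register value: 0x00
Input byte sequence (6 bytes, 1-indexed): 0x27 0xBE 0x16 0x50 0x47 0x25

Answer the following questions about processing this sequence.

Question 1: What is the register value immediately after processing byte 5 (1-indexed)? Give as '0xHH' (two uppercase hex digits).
Answer: 0x10

Derivation:
After byte 1 (0x27): reg=0xF5
After byte 2 (0xBE): reg=0xF6
After byte 3 (0x16): reg=0xAE
After byte 4 (0x50): reg=0xF4
After byte 5 (0x47): reg=0x10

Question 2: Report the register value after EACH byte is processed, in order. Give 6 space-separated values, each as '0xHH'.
0xF5 0xF6 0xAE 0xF4 0x10 0x8B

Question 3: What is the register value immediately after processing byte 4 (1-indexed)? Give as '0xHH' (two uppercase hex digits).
After byte 1 (0x27): reg=0xF5
After byte 2 (0xBE): reg=0xF6
After byte 3 (0x16): reg=0xAE
After byte 4 (0x50): reg=0xF4

Answer: 0xF4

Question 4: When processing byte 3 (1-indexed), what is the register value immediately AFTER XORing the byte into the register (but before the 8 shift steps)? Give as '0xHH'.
Register before byte 3: 0xF6
Byte 3: 0x16
0xF6 XOR 0x16 = 0xE0

Answer: 0xE0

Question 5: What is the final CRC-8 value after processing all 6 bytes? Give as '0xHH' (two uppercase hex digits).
After byte 1 (0x27): reg=0xF5
After byte 2 (0xBE): reg=0xF6
After byte 3 (0x16): reg=0xAE
After byte 4 (0x50): reg=0xF4
After byte 5 (0x47): reg=0x10
After byte 6 (0x25): reg=0x8B

Answer: 0x8B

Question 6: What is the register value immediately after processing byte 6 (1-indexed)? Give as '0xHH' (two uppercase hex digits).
After byte 1 (0x27): reg=0xF5
After byte 2 (0xBE): reg=0xF6
After byte 3 (0x16): reg=0xAE
After byte 4 (0x50): reg=0xF4
After byte 5 (0x47): reg=0x10
After byte 6 (0x25): reg=0x8B

Answer: 0x8B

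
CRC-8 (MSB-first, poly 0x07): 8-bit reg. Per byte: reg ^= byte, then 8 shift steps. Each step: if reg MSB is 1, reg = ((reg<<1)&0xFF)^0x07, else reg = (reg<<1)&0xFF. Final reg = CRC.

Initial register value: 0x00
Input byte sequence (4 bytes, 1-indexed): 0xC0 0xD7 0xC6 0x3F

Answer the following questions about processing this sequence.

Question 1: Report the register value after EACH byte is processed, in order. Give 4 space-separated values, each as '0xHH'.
0x4E 0xC6 0x00 0xBD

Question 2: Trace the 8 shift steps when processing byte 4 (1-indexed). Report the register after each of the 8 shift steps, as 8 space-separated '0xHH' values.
Answer: 0x7E 0xFC 0xFF 0xF9 0xF5 0xED 0xDD 0xBD

Derivation:
After byte 1 (0xC0): reg=0x4E
After byte 2 (0xD7): reg=0xC6
After byte 3 (0xC6): reg=0x00
Register before byte 4: 0x00
After XOR with byte 0x3F: 0x3F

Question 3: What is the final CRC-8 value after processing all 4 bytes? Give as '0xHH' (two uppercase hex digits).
Answer: 0xBD

Derivation:
After byte 1 (0xC0): reg=0x4E
After byte 2 (0xD7): reg=0xC6
After byte 3 (0xC6): reg=0x00
After byte 4 (0x3F): reg=0xBD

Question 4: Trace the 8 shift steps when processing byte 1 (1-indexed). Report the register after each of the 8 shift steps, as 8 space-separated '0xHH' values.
Answer: 0x87 0x09 0x12 0x24 0x48 0x90 0x27 0x4E

Derivation:
Register before byte 1: 0x00
After XOR with byte 0xC0: 0xC0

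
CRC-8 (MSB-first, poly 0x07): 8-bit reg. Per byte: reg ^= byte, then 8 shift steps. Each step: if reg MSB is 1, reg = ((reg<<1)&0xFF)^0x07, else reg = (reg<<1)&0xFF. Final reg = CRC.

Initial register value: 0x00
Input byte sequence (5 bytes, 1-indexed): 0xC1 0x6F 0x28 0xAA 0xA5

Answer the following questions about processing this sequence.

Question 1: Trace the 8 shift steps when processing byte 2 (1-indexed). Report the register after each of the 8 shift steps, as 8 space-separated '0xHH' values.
Answer: 0x4C 0x98 0x37 0x6E 0xDC 0xBF 0x79 0xF2

Derivation:
After byte 1 (0xC1): reg=0x49
Register before byte 2: 0x49
After XOR with byte 0x6F: 0x26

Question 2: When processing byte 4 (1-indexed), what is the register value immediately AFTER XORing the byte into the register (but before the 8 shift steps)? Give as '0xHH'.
Register before byte 4: 0x08
Byte 4: 0xAA
0x08 XOR 0xAA = 0xA2

Answer: 0xA2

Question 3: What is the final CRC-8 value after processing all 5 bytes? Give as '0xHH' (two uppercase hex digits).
After byte 1 (0xC1): reg=0x49
After byte 2 (0x6F): reg=0xF2
After byte 3 (0x28): reg=0x08
After byte 4 (0xAA): reg=0x67
After byte 5 (0xA5): reg=0x40

Answer: 0x40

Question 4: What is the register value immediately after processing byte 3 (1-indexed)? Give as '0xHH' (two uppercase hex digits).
Answer: 0x08

Derivation:
After byte 1 (0xC1): reg=0x49
After byte 2 (0x6F): reg=0xF2
After byte 3 (0x28): reg=0x08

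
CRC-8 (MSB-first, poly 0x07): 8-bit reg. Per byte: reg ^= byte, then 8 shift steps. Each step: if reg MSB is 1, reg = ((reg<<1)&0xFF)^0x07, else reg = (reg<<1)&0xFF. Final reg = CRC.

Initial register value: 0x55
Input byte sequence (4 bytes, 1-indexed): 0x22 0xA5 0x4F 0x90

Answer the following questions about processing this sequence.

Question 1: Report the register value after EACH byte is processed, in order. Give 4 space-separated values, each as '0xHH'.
0x42 0xBB 0xC2 0xB9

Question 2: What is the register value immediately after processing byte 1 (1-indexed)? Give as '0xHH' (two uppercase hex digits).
Answer: 0x42

Derivation:
After byte 1 (0x22): reg=0x42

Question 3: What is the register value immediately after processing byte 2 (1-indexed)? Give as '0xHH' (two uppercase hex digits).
After byte 1 (0x22): reg=0x42
After byte 2 (0xA5): reg=0xBB

Answer: 0xBB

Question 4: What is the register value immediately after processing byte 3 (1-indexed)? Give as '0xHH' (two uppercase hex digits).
Answer: 0xC2

Derivation:
After byte 1 (0x22): reg=0x42
After byte 2 (0xA5): reg=0xBB
After byte 3 (0x4F): reg=0xC2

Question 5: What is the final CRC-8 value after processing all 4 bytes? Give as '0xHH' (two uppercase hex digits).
After byte 1 (0x22): reg=0x42
After byte 2 (0xA5): reg=0xBB
After byte 3 (0x4F): reg=0xC2
After byte 4 (0x90): reg=0xB9

Answer: 0xB9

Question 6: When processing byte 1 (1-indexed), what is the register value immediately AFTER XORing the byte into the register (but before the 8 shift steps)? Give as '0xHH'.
Answer: 0x77

Derivation:
Register before byte 1: 0x55
Byte 1: 0x22
0x55 XOR 0x22 = 0x77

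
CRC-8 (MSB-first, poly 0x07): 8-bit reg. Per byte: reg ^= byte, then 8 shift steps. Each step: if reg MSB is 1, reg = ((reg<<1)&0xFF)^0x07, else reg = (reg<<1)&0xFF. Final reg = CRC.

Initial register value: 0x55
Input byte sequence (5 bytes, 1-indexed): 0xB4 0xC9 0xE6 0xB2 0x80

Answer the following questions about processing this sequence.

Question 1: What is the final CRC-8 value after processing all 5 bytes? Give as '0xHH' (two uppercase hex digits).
After byte 1 (0xB4): reg=0xA9
After byte 2 (0xC9): reg=0x27
After byte 3 (0xE6): reg=0x49
After byte 4 (0xB2): reg=0xEF
After byte 5 (0x80): reg=0x0A

Answer: 0x0A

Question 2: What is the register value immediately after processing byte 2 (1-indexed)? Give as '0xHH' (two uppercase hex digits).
After byte 1 (0xB4): reg=0xA9
After byte 2 (0xC9): reg=0x27

Answer: 0x27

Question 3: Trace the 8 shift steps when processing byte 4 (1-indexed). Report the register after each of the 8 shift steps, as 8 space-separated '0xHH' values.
Answer: 0xF1 0xE5 0xCD 0x9D 0x3D 0x7A 0xF4 0xEF

Derivation:
After byte 1 (0xB4): reg=0xA9
After byte 2 (0xC9): reg=0x27
After byte 3 (0xE6): reg=0x49
Register before byte 4: 0x49
After XOR with byte 0xB2: 0xFB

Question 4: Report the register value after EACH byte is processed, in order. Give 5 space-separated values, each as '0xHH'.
0xA9 0x27 0x49 0xEF 0x0A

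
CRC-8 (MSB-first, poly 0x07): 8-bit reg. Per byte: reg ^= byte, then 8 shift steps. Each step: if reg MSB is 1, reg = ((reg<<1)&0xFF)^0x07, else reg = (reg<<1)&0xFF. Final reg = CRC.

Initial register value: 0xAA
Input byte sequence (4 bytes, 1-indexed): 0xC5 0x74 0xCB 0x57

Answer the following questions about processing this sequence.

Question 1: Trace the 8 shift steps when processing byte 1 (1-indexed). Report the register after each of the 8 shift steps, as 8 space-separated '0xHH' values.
Answer: 0xDE 0xBB 0x71 0xE2 0xC3 0x81 0x05 0x0A

Derivation:
Register before byte 1: 0xAA
After XOR with byte 0xC5: 0x6F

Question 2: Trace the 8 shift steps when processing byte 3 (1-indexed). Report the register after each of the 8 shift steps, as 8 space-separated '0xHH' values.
After byte 1 (0xC5): reg=0x0A
After byte 2 (0x74): reg=0x7D
Register before byte 3: 0x7D
After XOR with byte 0xCB: 0xB6

Answer: 0x6B 0xD6 0xAB 0x51 0xA2 0x43 0x86 0x0B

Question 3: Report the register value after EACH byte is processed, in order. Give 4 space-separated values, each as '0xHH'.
0x0A 0x7D 0x0B 0x93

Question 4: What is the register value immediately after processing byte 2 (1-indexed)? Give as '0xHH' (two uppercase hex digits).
Answer: 0x7D

Derivation:
After byte 1 (0xC5): reg=0x0A
After byte 2 (0x74): reg=0x7D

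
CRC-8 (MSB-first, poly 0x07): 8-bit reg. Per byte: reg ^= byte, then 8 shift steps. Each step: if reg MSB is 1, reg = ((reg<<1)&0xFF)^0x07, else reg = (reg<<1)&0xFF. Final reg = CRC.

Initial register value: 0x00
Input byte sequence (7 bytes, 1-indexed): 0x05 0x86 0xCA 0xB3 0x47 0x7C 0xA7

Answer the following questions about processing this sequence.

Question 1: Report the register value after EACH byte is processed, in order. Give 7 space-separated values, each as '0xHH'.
0x1B 0xDA 0x70 0x47 0x00 0x73 0x22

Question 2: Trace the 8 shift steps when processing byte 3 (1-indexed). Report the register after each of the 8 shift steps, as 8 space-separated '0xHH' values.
Answer: 0x20 0x40 0x80 0x07 0x0E 0x1C 0x38 0x70

Derivation:
After byte 1 (0x05): reg=0x1B
After byte 2 (0x86): reg=0xDA
Register before byte 3: 0xDA
After XOR with byte 0xCA: 0x10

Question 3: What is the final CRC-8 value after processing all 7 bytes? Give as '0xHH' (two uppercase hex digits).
Answer: 0x22

Derivation:
After byte 1 (0x05): reg=0x1B
After byte 2 (0x86): reg=0xDA
After byte 3 (0xCA): reg=0x70
After byte 4 (0xB3): reg=0x47
After byte 5 (0x47): reg=0x00
After byte 6 (0x7C): reg=0x73
After byte 7 (0xA7): reg=0x22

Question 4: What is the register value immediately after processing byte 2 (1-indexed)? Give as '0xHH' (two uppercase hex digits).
Answer: 0xDA

Derivation:
After byte 1 (0x05): reg=0x1B
After byte 2 (0x86): reg=0xDA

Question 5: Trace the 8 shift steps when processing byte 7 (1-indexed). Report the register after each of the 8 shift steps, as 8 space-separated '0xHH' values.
After byte 1 (0x05): reg=0x1B
After byte 2 (0x86): reg=0xDA
After byte 3 (0xCA): reg=0x70
After byte 4 (0xB3): reg=0x47
After byte 5 (0x47): reg=0x00
After byte 6 (0x7C): reg=0x73
Register before byte 7: 0x73
After XOR with byte 0xA7: 0xD4

Answer: 0xAF 0x59 0xB2 0x63 0xC6 0x8B 0x11 0x22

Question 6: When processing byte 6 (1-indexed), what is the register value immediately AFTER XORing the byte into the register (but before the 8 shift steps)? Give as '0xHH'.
Register before byte 6: 0x00
Byte 6: 0x7C
0x00 XOR 0x7C = 0x7C

Answer: 0x7C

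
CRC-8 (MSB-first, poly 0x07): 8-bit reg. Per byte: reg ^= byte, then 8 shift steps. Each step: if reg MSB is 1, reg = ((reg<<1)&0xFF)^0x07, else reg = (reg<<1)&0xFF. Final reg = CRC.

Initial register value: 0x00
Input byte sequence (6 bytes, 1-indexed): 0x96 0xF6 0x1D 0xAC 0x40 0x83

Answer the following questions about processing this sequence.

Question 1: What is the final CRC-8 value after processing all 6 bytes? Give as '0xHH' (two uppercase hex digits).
After byte 1 (0x96): reg=0xEB
After byte 2 (0xF6): reg=0x53
After byte 3 (0x1D): reg=0xED
After byte 4 (0xAC): reg=0xC0
After byte 5 (0x40): reg=0x89
After byte 6 (0x83): reg=0x36

Answer: 0x36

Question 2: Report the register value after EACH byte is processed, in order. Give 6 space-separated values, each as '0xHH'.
0xEB 0x53 0xED 0xC0 0x89 0x36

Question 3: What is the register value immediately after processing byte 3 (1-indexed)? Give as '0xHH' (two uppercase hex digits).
Answer: 0xED

Derivation:
After byte 1 (0x96): reg=0xEB
After byte 2 (0xF6): reg=0x53
After byte 3 (0x1D): reg=0xED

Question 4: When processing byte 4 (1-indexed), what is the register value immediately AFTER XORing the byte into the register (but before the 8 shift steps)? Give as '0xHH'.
Answer: 0x41

Derivation:
Register before byte 4: 0xED
Byte 4: 0xAC
0xED XOR 0xAC = 0x41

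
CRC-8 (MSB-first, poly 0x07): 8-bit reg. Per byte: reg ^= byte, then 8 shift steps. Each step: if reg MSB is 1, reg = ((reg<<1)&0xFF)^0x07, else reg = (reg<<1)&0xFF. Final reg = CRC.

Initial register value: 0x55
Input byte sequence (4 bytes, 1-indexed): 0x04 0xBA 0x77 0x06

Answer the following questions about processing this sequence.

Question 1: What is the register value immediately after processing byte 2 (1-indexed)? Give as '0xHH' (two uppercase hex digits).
Answer: 0x36

Derivation:
After byte 1 (0x04): reg=0xB0
After byte 2 (0xBA): reg=0x36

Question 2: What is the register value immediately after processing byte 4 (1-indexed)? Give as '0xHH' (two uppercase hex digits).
Answer: 0x5C

Derivation:
After byte 1 (0x04): reg=0xB0
After byte 2 (0xBA): reg=0x36
After byte 3 (0x77): reg=0xC0
After byte 4 (0x06): reg=0x5C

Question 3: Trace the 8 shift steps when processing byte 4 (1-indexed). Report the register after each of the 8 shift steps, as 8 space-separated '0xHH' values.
After byte 1 (0x04): reg=0xB0
After byte 2 (0xBA): reg=0x36
After byte 3 (0x77): reg=0xC0
Register before byte 4: 0xC0
After XOR with byte 0x06: 0xC6

Answer: 0x8B 0x11 0x22 0x44 0x88 0x17 0x2E 0x5C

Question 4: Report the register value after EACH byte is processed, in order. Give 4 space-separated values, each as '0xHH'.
0xB0 0x36 0xC0 0x5C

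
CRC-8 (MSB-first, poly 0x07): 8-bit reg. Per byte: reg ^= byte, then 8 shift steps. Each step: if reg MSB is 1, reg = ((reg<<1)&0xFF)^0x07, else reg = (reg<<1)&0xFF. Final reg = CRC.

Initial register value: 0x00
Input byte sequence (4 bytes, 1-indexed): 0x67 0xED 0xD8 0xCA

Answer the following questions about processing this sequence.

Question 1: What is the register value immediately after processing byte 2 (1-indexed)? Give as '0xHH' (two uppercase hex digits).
After byte 1 (0x67): reg=0x32
After byte 2 (0xED): reg=0x13

Answer: 0x13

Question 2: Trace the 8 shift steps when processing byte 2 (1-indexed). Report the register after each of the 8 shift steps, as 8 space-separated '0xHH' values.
Answer: 0xB9 0x75 0xEA 0xD3 0xA1 0x45 0x8A 0x13

Derivation:
After byte 1 (0x67): reg=0x32
Register before byte 2: 0x32
After XOR with byte 0xED: 0xDF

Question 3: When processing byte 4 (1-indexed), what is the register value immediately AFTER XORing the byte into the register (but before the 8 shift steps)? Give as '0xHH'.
Register before byte 4: 0x7F
Byte 4: 0xCA
0x7F XOR 0xCA = 0xB5

Answer: 0xB5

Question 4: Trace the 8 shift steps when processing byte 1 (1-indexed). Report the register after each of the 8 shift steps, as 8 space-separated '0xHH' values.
Answer: 0xCE 0x9B 0x31 0x62 0xC4 0x8F 0x19 0x32

Derivation:
Register before byte 1: 0x00
After XOR with byte 0x67: 0x67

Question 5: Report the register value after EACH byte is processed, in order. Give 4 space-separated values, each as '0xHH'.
0x32 0x13 0x7F 0x02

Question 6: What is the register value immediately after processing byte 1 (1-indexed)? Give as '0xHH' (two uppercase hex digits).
Answer: 0x32

Derivation:
After byte 1 (0x67): reg=0x32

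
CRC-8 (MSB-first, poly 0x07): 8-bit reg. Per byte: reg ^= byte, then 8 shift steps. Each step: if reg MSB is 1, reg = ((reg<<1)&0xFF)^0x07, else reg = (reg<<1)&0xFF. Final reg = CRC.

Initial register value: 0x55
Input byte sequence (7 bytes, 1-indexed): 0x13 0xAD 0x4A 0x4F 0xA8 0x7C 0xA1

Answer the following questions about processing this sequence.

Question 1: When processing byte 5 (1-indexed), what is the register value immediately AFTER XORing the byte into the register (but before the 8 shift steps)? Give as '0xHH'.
Register before byte 5: 0x05
Byte 5: 0xA8
0x05 XOR 0xA8 = 0xAD

Answer: 0xAD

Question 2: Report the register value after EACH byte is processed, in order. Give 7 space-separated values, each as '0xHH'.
0xD5 0x6F 0xFB 0x05 0x4A 0x82 0xE9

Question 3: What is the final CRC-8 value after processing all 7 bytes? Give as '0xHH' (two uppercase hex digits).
Answer: 0xE9

Derivation:
After byte 1 (0x13): reg=0xD5
After byte 2 (0xAD): reg=0x6F
After byte 3 (0x4A): reg=0xFB
After byte 4 (0x4F): reg=0x05
After byte 5 (0xA8): reg=0x4A
After byte 6 (0x7C): reg=0x82
After byte 7 (0xA1): reg=0xE9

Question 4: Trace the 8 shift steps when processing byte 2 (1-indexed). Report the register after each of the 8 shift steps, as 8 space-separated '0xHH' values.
After byte 1 (0x13): reg=0xD5
Register before byte 2: 0xD5
After XOR with byte 0xAD: 0x78

Answer: 0xF0 0xE7 0xC9 0x95 0x2D 0x5A 0xB4 0x6F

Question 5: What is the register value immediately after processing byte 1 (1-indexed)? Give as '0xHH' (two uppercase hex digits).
Answer: 0xD5

Derivation:
After byte 1 (0x13): reg=0xD5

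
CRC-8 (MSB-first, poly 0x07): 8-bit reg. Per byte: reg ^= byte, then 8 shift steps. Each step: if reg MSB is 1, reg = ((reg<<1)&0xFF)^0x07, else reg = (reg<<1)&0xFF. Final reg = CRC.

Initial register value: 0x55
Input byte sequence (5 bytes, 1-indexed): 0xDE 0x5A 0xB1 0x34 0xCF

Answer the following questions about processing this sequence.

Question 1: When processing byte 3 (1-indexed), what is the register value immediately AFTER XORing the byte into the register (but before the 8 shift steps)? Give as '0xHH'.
Answer: 0x11

Derivation:
Register before byte 3: 0xA0
Byte 3: 0xB1
0xA0 XOR 0xB1 = 0x11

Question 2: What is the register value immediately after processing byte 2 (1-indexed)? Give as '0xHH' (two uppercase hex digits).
After byte 1 (0xDE): reg=0xB8
After byte 2 (0x5A): reg=0xA0

Answer: 0xA0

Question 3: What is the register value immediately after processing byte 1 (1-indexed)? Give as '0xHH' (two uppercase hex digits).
After byte 1 (0xDE): reg=0xB8

Answer: 0xB8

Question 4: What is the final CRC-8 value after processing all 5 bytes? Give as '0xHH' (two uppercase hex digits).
Answer: 0x07

Derivation:
After byte 1 (0xDE): reg=0xB8
After byte 2 (0x5A): reg=0xA0
After byte 3 (0xB1): reg=0x77
After byte 4 (0x34): reg=0xCE
After byte 5 (0xCF): reg=0x07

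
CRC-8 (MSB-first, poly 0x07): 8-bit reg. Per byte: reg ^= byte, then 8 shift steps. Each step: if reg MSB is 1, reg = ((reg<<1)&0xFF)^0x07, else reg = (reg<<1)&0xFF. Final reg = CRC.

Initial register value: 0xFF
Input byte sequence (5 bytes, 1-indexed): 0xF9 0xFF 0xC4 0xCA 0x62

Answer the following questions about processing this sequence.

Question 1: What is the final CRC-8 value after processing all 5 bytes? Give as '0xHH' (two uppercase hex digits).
After byte 1 (0xF9): reg=0x12
After byte 2 (0xFF): reg=0x8D
After byte 3 (0xC4): reg=0xF8
After byte 4 (0xCA): reg=0x9E
After byte 5 (0x62): reg=0xFA

Answer: 0xFA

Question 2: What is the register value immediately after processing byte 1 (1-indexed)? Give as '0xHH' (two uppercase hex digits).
After byte 1 (0xF9): reg=0x12

Answer: 0x12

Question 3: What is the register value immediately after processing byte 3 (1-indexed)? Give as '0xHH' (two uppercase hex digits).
Answer: 0xF8

Derivation:
After byte 1 (0xF9): reg=0x12
After byte 2 (0xFF): reg=0x8D
After byte 3 (0xC4): reg=0xF8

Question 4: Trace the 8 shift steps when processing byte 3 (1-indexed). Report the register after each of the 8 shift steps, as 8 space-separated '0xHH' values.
Answer: 0x92 0x23 0x46 0x8C 0x1F 0x3E 0x7C 0xF8

Derivation:
After byte 1 (0xF9): reg=0x12
After byte 2 (0xFF): reg=0x8D
Register before byte 3: 0x8D
After XOR with byte 0xC4: 0x49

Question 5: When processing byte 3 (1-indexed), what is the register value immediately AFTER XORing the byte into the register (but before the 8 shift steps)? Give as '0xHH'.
Answer: 0x49

Derivation:
Register before byte 3: 0x8D
Byte 3: 0xC4
0x8D XOR 0xC4 = 0x49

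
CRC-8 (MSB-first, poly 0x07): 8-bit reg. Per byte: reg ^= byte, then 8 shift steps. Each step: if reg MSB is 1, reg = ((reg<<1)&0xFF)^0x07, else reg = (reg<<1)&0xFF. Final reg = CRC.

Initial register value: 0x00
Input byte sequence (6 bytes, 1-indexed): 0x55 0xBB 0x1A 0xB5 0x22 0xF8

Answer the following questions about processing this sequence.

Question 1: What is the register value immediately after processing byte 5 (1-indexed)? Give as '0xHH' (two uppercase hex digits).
Answer: 0xC0

Derivation:
After byte 1 (0x55): reg=0xAC
After byte 2 (0xBB): reg=0x65
After byte 3 (0x1A): reg=0x7A
After byte 4 (0xB5): reg=0x63
After byte 5 (0x22): reg=0xC0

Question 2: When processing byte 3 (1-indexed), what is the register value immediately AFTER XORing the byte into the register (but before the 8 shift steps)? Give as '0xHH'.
Register before byte 3: 0x65
Byte 3: 0x1A
0x65 XOR 0x1A = 0x7F

Answer: 0x7F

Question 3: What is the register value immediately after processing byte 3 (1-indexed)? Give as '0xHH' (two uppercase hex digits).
Answer: 0x7A

Derivation:
After byte 1 (0x55): reg=0xAC
After byte 2 (0xBB): reg=0x65
After byte 3 (0x1A): reg=0x7A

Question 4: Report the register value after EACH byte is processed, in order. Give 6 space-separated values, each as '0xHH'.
0xAC 0x65 0x7A 0x63 0xC0 0xA8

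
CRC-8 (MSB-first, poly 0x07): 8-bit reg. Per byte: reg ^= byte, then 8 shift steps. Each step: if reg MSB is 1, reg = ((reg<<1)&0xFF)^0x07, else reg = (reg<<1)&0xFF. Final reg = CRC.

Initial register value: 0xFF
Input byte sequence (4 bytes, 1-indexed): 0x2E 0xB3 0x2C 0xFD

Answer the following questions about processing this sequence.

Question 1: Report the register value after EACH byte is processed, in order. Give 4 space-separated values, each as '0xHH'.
0x39 0xBF 0xF0 0x23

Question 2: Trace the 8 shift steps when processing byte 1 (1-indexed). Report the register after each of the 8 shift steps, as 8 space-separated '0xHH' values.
Register before byte 1: 0xFF
After XOR with byte 0x2E: 0xD1

Answer: 0xA5 0x4D 0x9A 0x33 0x66 0xCC 0x9F 0x39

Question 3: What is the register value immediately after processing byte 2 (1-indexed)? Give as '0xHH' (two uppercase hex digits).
After byte 1 (0x2E): reg=0x39
After byte 2 (0xB3): reg=0xBF

Answer: 0xBF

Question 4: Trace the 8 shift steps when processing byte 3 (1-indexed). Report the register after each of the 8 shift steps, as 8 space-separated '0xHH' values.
Answer: 0x21 0x42 0x84 0x0F 0x1E 0x3C 0x78 0xF0

Derivation:
After byte 1 (0x2E): reg=0x39
After byte 2 (0xB3): reg=0xBF
Register before byte 3: 0xBF
After XOR with byte 0x2C: 0x93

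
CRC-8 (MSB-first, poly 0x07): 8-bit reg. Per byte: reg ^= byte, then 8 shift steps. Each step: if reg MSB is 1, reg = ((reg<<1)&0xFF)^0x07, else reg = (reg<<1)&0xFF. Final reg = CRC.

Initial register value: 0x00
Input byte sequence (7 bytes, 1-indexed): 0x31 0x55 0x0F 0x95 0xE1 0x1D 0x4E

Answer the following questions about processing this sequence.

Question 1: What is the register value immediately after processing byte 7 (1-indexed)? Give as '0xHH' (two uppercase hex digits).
After byte 1 (0x31): reg=0x97
After byte 2 (0x55): reg=0x40
After byte 3 (0x0F): reg=0xEA
After byte 4 (0x95): reg=0x7A
After byte 5 (0xE1): reg=0xC8
After byte 6 (0x1D): reg=0x25
After byte 7 (0x4E): reg=0x16

Answer: 0x16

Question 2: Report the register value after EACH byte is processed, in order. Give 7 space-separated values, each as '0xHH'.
0x97 0x40 0xEA 0x7A 0xC8 0x25 0x16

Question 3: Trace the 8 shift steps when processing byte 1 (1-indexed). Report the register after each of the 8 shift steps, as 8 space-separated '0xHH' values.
Answer: 0x62 0xC4 0x8F 0x19 0x32 0x64 0xC8 0x97

Derivation:
Register before byte 1: 0x00
After XOR with byte 0x31: 0x31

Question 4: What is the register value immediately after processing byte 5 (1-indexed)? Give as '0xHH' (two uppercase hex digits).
Answer: 0xC8

Derivation:
After byte 1 (0x31): reg=0x97
After byte 2 (0x55): reg=0x40
After byte 3 (0x0F): reg=0xEA
After byte 4 (0x95): reg=0x7A
After byte 5 (0xE1): reg=0xC8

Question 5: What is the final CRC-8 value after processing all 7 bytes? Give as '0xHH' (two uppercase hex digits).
Answer: 0x16

Derivation:
After byte 1 (0x31): reg=0x97
After byte 2 (0x55): reg=0x40
After byte 3 (0x0F): reg=0xEA
After byte 4 (0x95): reg=0x7A
After byte 5 (0xE1): reg=0xC8
After byte 6 (0x1D): reg=0x25
After byte 7 (0x4E): reg=0x16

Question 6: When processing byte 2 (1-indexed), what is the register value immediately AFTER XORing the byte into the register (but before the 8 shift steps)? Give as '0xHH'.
Answer: 0xC2

Derivation:
Register before byte 2: 0x97
Byte 2: 0x55
0x97 XOR 0x55 = 0xC2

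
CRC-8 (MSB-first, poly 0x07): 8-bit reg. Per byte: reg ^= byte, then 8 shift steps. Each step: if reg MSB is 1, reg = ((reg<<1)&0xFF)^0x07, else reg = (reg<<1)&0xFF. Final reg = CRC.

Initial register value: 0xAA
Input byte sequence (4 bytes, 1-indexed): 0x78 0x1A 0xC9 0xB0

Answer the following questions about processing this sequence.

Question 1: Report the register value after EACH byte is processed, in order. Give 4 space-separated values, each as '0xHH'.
0x30 0xD6 0x5D 0x8D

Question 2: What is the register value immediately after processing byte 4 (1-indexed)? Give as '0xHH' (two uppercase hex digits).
After byte 1 (0x78): reg=0x30
After byte 2 (0x1A): reg=0xD6
After byte 3 (0xC9): reg=0x5D
After byte 4 (0xB0): reg=0x8D

Answer: 0x8D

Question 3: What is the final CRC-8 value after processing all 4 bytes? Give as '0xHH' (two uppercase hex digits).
Answer: 0x8D

Derivation:
After byte 1 (0x78): reg=0x30
After byte 2 (0x1A): reg=0xD6
After byte 3 (0xC9): reg=0x5D
After byte 4 (0xB0): reg=0x8D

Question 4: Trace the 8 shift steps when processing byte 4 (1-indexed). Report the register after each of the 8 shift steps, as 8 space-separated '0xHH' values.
After byte 1 (0x78): reg=0x30
After byte 2 (0x1A): reg=0xD6
After byte 3 (0xC9): reg=0x5D
Register before byte 4: 0x5D
After XOR with byte 0xB0: 0xED

Answer: 0xDD 0xBD 0x7D 0xFA 0xF3 0xE1 0xC5 0x8D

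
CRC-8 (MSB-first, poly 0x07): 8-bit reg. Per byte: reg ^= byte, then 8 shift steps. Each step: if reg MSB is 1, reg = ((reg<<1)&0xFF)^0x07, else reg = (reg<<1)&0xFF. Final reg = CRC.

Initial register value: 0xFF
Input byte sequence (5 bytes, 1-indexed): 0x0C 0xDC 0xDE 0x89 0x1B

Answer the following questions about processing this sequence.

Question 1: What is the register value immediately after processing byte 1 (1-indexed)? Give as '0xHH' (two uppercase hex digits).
After byte 1 (0x0C): reg=0xD7

Answer: 0xD7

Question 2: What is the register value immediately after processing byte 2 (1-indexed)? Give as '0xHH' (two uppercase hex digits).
Answer: 0x31

Derivation:
After byte 1 (0x0C): reg=0xD7
After byte 2 (0xDC): reg=0x31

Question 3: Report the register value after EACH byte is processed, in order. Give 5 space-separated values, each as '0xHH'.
0xD7 0x31 0x83 0x36 0xC3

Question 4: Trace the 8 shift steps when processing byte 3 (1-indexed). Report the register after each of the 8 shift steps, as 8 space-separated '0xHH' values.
Answer: 0xD9 0xB5 0x6D 0xDA 0xB3 0x61 0xC2 0x83

Derivation:
After byte 1 (0x0C): reg=0xD7
After byte 2 (0xDC): reg=0x31
Register before byte 3: 0x31
After XOR with byte 0xDE: 0xEF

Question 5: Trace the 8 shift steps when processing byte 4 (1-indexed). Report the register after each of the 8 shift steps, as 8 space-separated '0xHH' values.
Answer: 0x14 0x28 0x50 0xA0 0x47 0x8E 0x1B 0x36

Derivation:
After byte 1 (0x0C): reg=0xD7
After byte 2 (0xDC): reg=0x31
After byte 3 (0xDE): reg=0x83
Register before byte 4: 0x83
After XOR with byte 0x89: 0x0A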